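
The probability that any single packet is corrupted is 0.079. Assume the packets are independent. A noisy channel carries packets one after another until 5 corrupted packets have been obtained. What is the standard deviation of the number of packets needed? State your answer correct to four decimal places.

Y = total packets until the fifth success; negative binomial with r=5, p=0.079.
SD(Y) = √[r(1−p)/p²] = √(737.862522) = 27.163625

27.1636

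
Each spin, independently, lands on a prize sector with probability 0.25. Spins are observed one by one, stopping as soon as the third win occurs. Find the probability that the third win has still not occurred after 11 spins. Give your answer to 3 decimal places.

Needing more than 11 spins ⇔ fewer than 3 successes in the first 11. With X ~ Binomial(11, 0.25), P(Y > 11) = P(X ≤ 2).
  k=0: C(11,0)·0.25^0·0.75^11 = 0.04224
  k=1: C(11,1)·0.25^1·0.75^10 = 0.15486
  k=2: C(11,2)·0.25^2·0.75^9 = 0.25810
P(X ≤ 2) = 0.45520

0.455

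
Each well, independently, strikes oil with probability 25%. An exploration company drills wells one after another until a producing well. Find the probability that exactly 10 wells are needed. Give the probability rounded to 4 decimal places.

0.0188

Geometric (trials to first success), p = 0.25.
P(Y = 10) = (1−p)^9 · p = 0.075085 · 0.25 = 0.018771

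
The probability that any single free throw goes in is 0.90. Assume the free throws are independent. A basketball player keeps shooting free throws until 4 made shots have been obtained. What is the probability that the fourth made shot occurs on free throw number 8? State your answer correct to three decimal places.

0.002

Y = trial on which the fourth success occurs; negative binomial, r=4, p=0.90.
P(Y=8) = C(7,3) · p^4 · (1−p)^4
= 35 · 0.6561 · 0.0001 = 0.00230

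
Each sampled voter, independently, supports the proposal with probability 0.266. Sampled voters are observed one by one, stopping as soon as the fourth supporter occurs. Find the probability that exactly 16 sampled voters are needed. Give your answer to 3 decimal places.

0.056

Y = trial on which the fourth success occurs; negative binomial, r=4, p=0.266.
P(Y=16) = C(15,3) · p^4 · (1−p)^12
= 455 · 0.0050064 · 0.024454 = 0.05570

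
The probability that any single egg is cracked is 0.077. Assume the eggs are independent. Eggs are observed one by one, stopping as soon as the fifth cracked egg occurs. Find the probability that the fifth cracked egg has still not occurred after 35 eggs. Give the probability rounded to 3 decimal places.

Needing more than 35 eggs ⇔ fewer than 5 successes in the first 35. With X ~ Binomial(35, 0.077), P(Y > 35) = P(X ≤ 4).
  k=0: C(35,0)·0.077^0·0.923^35 = 0.06054
  k=1: C(35,1)·0.077^1·0.923^34 = 0.17677
  k=2: C(35,2)·0.077^2·0.923^33 = 0.25070
  k=3: C(35,3)·0.077^3·0.923^32 = 0.23006
  k=4: C(35,4)·0.077^4·0.923^31 = 0.15354
P(X ≤ 4) = 0.87161

0.872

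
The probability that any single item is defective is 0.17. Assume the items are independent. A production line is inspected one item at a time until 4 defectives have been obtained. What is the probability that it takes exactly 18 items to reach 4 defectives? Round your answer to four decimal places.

Y = trial on which the fourth success occurs; negative binomial, r=4, p=0.17.
P(Y=18) = C(17,3) · p^4 · (1−p)^14
= 680 · 0.00083521 · 0.073637 = 0.041821

0.0418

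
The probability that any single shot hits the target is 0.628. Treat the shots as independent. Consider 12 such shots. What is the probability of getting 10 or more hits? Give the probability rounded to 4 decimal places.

0.1177

X ~ Binomial(12, 0.628); P(X ≥ 10) = Σ C(12,k) p^k (1−p)^(12−k) over k:
  k=10: C(12,10)·0.628^10·0.372^2 = 0.087142
  k=11: C(12,11)·0.628^11·0.372^1 = 0.026747
  k=12: C(12,12)·0.628^12·0.372^0 = 0.003763
Total = 0.117652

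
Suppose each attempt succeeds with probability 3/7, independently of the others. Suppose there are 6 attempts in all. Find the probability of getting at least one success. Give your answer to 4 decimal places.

0.9652

P(at least one) = 1 − P(none) = 1 − (1 − 0.428571)^6
= 1 − 0.034815 = 0.965185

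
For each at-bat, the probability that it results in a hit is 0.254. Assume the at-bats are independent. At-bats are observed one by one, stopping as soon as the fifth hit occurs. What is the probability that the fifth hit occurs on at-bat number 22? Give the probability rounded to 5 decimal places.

Y = trial on which the fifth success occurs; negative binomial, r=5, p=0.254.
P(Y=22) = C(21,4) · p^5 · (1−p)^17
= 5985 · 0.0010572 · 0.0068637 = 0.0434303

0.04343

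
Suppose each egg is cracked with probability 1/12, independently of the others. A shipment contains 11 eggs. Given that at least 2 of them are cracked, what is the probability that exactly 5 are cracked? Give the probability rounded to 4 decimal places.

X ~ Binomial(11, 0.083333). Want P(X=5 | X≥2) = P(X=5) / P(X≥2).
P(X=5) = C(11,5)·0.083333^5·0.916667^6 = 0.001102
P(X≥2) = 1 − 0.383995 − 0.383995 = 0.232010
Ratio = 0.001102 / 0.232010 = 0.004748

0.0047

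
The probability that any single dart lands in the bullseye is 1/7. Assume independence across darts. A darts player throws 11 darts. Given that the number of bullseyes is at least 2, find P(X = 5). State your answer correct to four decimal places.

0.0227

X ~ Binomial(11, 0.142857). Want P(X=5 | X≥2) = P(X=5) / P(X≥2).
P(X=5) = C(11,5)·0.142857^5·0.857143^6 = 0.010901
P(X≥2) = 1 − 0.183479 − 0.336377 = 0.480144
Ratio = 0.010901 / 0.480144 = 0.022704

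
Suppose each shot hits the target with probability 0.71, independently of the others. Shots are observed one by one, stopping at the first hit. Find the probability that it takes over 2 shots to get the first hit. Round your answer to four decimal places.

Y = number of shots to the first success; geometric, p = 0.71.
P(Y > 2) = P(first 2 all fail) = (1−p)^2 = 0.084100

0.0841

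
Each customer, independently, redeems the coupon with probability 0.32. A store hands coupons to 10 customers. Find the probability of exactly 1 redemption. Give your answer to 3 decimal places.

0.099

X ~ Binomial(n=10, p=0.32).
P(X=1) = C(10,1) · p^1 · (1−p)^9
= 10 · 0.32 · 0.031087 = 0.09948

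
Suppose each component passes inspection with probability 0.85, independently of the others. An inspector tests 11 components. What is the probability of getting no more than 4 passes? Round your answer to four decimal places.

X ~ Binomial(11, 0.85); P(X ≤ 4) = Σ C(11,k) p^k (1−p)^(11−k) over k:
  k=0: C(11,0)·0.85^0·0.15^11 = 0.000000
  k=1: C(11,1)·0.85^1·0.15^10 = 0.000000
  k=2: C(11,2)·0.85^2·0.15^9 = 0.000002
  k=3: C(11,3)·0.85^3·0.15^8 = 0.000026
  k=4: C(11,4)·0.85^4·0.15^7 = 0.000294
Total = 0.000322

0.0003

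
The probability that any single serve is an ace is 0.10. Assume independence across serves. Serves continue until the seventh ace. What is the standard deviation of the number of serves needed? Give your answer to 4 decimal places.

Y = total serves until the seventh success; negative binomial with r=7, p=0.10.
SD(Y) = √[r(1−p)/p²] = √(630.000000) = 25.099801

25.0998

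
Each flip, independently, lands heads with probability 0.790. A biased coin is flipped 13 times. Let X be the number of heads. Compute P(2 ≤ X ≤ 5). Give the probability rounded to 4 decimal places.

0.0017

X ~ Binomial(13, 0.79); P(2 ≤ X ≤ 5) = Σ C(13,k) p^k (1−p)^(13−k) over k:
  k=2: C(13,2)·0.79^2·0.21^11 = 0.000002
  k=3: C(13,3)·0.79^3·0.21^10 = 0.000024
  k=4: C(13,4)·0.79^4·0.21^9 = 0.000221
  k=5: C(13,5)·0.79^5·0.21^8 = 0.001498
Total = 0.001744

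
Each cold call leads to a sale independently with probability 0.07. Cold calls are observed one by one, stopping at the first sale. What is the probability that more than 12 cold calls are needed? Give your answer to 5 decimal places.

Y = number of cold calls to the first success; geometric, p = 0.07.
P(Y > 12) = P(first 12 all fail) = (1−p)^12 = 0.4185963

0.41860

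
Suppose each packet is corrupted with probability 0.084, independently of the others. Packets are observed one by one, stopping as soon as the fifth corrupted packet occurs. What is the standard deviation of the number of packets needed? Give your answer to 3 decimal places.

Y = total packets until the fifth success; negative binomial with r=5, p=0.084.
SD(Y) = √[r(1−p)/p²] = √(649.09297) = 25.47730

25.477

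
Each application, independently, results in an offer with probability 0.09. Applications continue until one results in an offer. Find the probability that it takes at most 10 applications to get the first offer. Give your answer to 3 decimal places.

Y = number of applications to the first success; geometric, p = 0.09.
P(Y ≤ 10) = 1 − (1−p)^10 = 1 − 0.38942 = 0.61058

0.611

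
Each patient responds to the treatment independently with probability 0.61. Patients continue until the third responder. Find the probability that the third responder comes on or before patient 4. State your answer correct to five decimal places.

0.49255

Finishing within 4 patients ⇔ at least 3 successes in the first 4. With X ~ Binomial(4, 0.61), P(Y ≤ 4) = 1 − P(X ≤ 2).
  k=0: C(4,0)·0.61^0·0.39^4 = 0.0231344
  k=1: C(4,1)·0.61^1·0.39^3 = 0.1447384
  k=2: C(4,2)·0.61^2·0.39^2 = 0.3395785
1 − 0.5074512 = 0.4925488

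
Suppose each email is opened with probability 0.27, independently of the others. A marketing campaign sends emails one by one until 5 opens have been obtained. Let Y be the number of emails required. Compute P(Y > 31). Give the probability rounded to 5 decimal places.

Needing more than 31 emails ⇔ fewer than 5 successes in the first 31. With X ~ Binomial(31, 0.27), P(Y > 31) = P(X ≤ 4).
  k=0: C(31,0)·0.27^0·0.73^31 = 0.0000579
  k=1: C(31,1)·0.27^1·0.73^30 = 0.0006644
  k=2: C(31,2)·0.27^2·0.73^29 = 0.0036859
  k=3: C(31,3)·0.27^3·0.73^28 = 0.0131784
  k=4: C(31,4)·0.27^4·0.73^27 = 0.0341193
P(X ≤ 4) = 0.0517059

0.05171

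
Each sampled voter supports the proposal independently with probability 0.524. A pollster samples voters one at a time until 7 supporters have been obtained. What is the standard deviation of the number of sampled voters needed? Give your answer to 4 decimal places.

3.4835

Y = total sampled voters until the seventh success; negative binomial with r=7, p=0.524.
SD(Y) = √[r(1−p)/p²] = √(12.135074) = 3.483543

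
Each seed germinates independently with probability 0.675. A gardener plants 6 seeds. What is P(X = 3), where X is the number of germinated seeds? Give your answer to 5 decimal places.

X ~ Binomial(n=6, p=0.675).
P(X=3) = C(6,3) · p^3 · (1−p)^3
= 20 · 0.30755 · 0.034328 = 0.2111502

0.21115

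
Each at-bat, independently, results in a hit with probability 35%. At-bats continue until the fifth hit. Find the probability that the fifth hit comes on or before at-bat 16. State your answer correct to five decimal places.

Finishing within 16 at-bats ⇔ at least 5 successes in the first 16. With X ~ Binomial(16, 0.35), P(Y ≤ 16) = 1 − P(X ≤ 4).
  k=0: C(16,0)·0.35^0·0.65^16 = 0.0010153
  k=1: C(16,1)·0.35^1·0.65^15 = 0.0087476
  k=2: C(16,2)·0.35^2·0.65^14 = 0.0353268
  k=3: C(16,3)·0.35^3·0.65^13 = 0.0887699
  k=4: C(16,4)·0.35^4·0.65^12 = 0.1553473
1 − 0.2892070 = 0.7107930

0.71079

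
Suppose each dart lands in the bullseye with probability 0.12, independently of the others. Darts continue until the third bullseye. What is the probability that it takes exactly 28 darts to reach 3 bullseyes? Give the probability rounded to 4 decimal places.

0.0248

Y = trial on which the third success occurs; negative binomial, r=3, p=0.12.
P(Y=28) = C(27,2) · p^3 · (1−p)^25
= 351 · 0.001728 · 0.040932 = 0.024827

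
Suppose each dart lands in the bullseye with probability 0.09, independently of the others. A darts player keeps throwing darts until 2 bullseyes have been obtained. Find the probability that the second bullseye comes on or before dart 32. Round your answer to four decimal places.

Finishing within 32 darts ⇔ at least 2 successes in the first 32. With X ~ Binomial(32, 0.09), P(Y ≤ 32) = 1 − P(X ≤ 1).
  k=0: C(32,0)·0.09^0·0.91^32 = 0.048902
  k=1: C(32,1)·0.09^1·0.91^31 = 0.154766
1 − 0.203668 = 0.796332

0.7963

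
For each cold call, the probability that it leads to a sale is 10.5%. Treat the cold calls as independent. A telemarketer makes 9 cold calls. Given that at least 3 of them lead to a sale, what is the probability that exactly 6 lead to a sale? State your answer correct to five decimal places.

0.00135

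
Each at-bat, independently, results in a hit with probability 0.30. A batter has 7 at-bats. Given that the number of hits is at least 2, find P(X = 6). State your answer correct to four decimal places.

0.0053

X ~ Binomial(7, 0.30). Want P(X=6 | X≥2) = P(X=6) / P(X≥2).
P(X=6) = C(7,6)·0.30^6·0.70^1 = 0.003572
P(X≥2) = 1 − 0.082354 − 0.247063 = 0.670583
Ratio = 0.003572 / 0.670583 = 0.005327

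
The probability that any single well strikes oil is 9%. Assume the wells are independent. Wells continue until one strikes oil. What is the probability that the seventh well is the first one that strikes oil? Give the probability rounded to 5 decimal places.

0.05111

Geometric (trials to first success), p = 0.09.
P(Y = 7) = (1−p)^6 · p = 0.56787 · 0.09 = 0.0511082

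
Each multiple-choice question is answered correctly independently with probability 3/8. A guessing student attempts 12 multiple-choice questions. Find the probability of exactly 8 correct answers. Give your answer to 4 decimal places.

0.0295

X ~ Binomial(n=12, p=0.375).
P(X=8) = C(12,8) · p^8 · (1−p)^4
= 495 · 0.00039107 · 0.15259 = 0.029538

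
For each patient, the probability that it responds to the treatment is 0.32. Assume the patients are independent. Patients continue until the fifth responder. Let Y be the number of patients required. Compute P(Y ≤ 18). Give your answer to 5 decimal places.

0.73090

Finishing within 18 patients ⇔ at least 5 successes in the first 18. With X ~ Binomial(18, 0.32), P(Y ≤ 18) = 1 − P(X ≤ 4).
  k=0: C(18,0)·0.32^0·0.68^18 = 0.0009664
  k=1: C(18,1)·0.32^1·0.68^17 = 0.0081860
  k=2: C(18,2)·0.32^2·0.68^16 = 0.0327442
  k=3: C(18,3)·0.32^3·0.68^15 = 0.0821814
  k=4: C(18,4)·0.32^4·0.68^14 = 0.1450261
1 − 0.2691042 = 0.7308958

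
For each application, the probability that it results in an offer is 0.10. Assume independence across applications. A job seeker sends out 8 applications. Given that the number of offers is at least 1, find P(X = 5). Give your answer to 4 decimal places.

0.0007

X ~ Binomial(8, 0.10). Want P(X=5 | X≥1) = P(X=5) / P(X≥1).
P(X=5) = C(8,5)·0.10^5·0.90^3 = 0.000408
P(X≥1) = 1 − 0.430467 = 0.569533
Ratio = 0.000408 / 0.569533 = 0.000717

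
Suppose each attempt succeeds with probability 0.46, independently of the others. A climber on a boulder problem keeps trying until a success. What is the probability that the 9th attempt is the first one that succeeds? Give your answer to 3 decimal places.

Geometric (trials to first success), p = 0.46.
P(Y = 9) = (1−p)^8 · p = 0.0072302 · 0.46 = 0.00333

0.003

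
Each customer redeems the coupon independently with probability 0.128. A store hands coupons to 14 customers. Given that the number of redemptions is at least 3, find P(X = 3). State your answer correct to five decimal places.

0.64380

X ~ Binomial(14, 0.128). Want P(X=3 | X≥3) = P(X=3) / P(X≥3).
P(X=3) = C(14,3)·0.128^3·0.872^11 = 0.1692048
P(X≥3) = 1 − 0.1469707 − 0.3020315 − 0.2881769 = 0.2628209
Ratio = 0.1692048 / 0.2628209 = 0.6438027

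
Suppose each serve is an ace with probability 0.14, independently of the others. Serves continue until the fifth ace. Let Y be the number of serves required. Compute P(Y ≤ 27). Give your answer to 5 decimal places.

Finishing within 27 serves ⇔ at least 5 successes in the first 27. With X ~ Binomial(27, 0.14), P(Y ≤ 27) = 1 − P(X ≤ 4).
  k=0: C(27,0)·0.14^0·0.86^27 = 0.0170396
  k=1: C(27,1)·0.14^1·0.86^26 = 0.0748948
  k=2: C(27,2)·0.14^2·0.86^25 = 0.1584982
  k=3: C(27,3)·0.14^3·0.86^24 = 0.2150170
  k=4: C(27,4)·0.14^4·0.86^23 = 0.2100166
1 − 0.6754662 = 0.3245338

0.32453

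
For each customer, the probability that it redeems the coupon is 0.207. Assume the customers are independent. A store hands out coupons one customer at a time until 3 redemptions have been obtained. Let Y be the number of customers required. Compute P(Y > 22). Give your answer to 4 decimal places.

Needing more than 22 customers ⇔ fewer than 3 successes in the first 22. With X ~ Binomial(22, 0.207), P(Y > 22) = P(X ≤ 2).
  k=0: C(22,0)·0.207^0·0.793^22 = 0.006081
  k=1: C(22,1)·0.207^1·0.793^21 = 0.034924
  k=2: C(22,2)·0.207^2·0.793^20 = 0.095723
P(X ≤ 2) = 0.136729

0.1367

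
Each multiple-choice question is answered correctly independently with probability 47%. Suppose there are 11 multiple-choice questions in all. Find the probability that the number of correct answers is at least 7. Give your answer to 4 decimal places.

X ~ Binomial(11, 0.47); P(X ≥ 7) = Σ C(11,k) p^k (1−p)^(11−k) over k:
  k=7: C(11,7)·0.47^7·0.53^4 = 0.131918
  k=8: C(11,8)·0.47^8·0.53^3 = 0.058492
  k=9: C(11,9)·0.47^9·0.53^2 = 0.017290
  k=10: C(11,10)·0.47^10·0.53^1 = 0.003067
  k=11: C(11,11)·0.47^11·0.53^0 = 0.000247
Total = 0.211013

0.2110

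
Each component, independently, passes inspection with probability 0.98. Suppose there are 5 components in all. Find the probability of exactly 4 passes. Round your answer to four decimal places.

0.0922

X ~ Binomial(n=5, p=0.98).
P(X=4) = C(5,4) · p^4 · (1−p)^1
= 5 · 0.92237 · 0.02 = 0.092237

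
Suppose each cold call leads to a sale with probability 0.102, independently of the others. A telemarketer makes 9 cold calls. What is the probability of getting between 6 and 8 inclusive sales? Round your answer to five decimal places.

0.00007

X ~ Binomial(9, 0.102); P(6 ≤ X ≤ 8) = Σ C(9,k) p^k (1−p)^(9−k) over k:
  k=6: C(9,6)·0.102^6·0.898^3 = 0.0000685
  k=7: C(9,7)·0.102^7·0.898^2 = 0.0000033
  k=8: C(9,8)·0.102^8·0.898^1 = 0.0000001
Total = 0.0000719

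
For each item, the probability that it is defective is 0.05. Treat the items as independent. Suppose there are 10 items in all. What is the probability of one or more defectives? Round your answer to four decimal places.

P(at least one) = 1 − P(none) = 1 − (1 − 0.05)^10
= 1 − 0.598737 = 0.401263

0.4013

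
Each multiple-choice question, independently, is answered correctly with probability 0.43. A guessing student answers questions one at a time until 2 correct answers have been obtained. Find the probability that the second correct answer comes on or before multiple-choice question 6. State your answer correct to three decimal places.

0.810

Finishing within 6 multiple-choice questions ⇔ at least 2 successes in the first 6. With X ~ Binomial(6, 0.43), P(Y ≤ 6) = 1 − P(X ≤ 1).
  k=0: C(6,0)·0.43^0·0.57^6 = 0.03430
  k=1: C(6,1)·0.43^1·0.57^5 = 0.15524
1 − 0.18953 = 0.81047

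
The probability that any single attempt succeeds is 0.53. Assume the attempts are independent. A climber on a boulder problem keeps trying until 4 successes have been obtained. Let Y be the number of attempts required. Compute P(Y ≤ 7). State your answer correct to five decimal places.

Finishing within 7 attempts ⇔ at least 4 successes in the first 7. With X ~ Binomial(7, 0.53), P(Y ≤ 7) = 1 − P(X ≤ 3).
  k=0: C(7,0)·0.53^0·0.47^7 = 0.0050662
  k=1: C(7,1)·0.53^1·0.47^6 = 0.0399909
  k=2: C(7,2)·0.53^2·0.47^5 = 0.1352883
  k=3: C(7,3)·0.53^3·0.47^4 = 0.2542653
1 − 0.4346107 = 0.5653893

0.56539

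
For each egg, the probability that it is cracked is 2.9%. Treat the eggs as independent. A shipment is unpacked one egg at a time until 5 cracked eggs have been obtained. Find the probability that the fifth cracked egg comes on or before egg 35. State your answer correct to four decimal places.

0.0032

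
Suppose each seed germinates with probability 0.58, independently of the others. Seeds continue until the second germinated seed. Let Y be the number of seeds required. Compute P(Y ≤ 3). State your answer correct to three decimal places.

0.619

Finishing within 3 seeds ⇔ at least 2 successes in the first 3. With X ~ Binomial(3, 0.58), P(Y ≤ 3) = 1 − P(X ≤ 1).
  k=0: C(3,0)·0.58^0·0.42^3 = 0.07409
  k=1: C(3,1)·0.58^1·0.42^2 = 0.30694
1 − 0.38102 = 0.61898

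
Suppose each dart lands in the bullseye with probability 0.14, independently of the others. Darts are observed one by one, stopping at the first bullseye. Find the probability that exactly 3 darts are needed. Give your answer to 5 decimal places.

0.10354

Geometric (trials to first success), p = 0.14.
P(Y = 3) = (1−p)^2 · p = 0.7396 · 0.14 = 0.1035440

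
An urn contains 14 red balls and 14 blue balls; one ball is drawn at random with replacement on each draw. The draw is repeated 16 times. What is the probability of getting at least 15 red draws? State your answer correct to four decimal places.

X ~ Binomial(16, 0.50); P(X ≥ 15) = Σ C(16,k) p^k (1−p)^(16−k) over k:
  k=15: C(16,15)·0.50^15·0.50^1 = 0.000244
  k=16: C(16,16)·0.50^16·0.50^0 = 0.000015
Total = 0.000259

0.0003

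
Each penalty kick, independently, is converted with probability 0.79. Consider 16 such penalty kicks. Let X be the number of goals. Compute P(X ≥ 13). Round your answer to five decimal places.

X ~ Binomial(16, 0.79); P(X ≥ 13) = Σ C(16,k) p^k (1−p)^(16−k) over k:
  k=13: C(16,13)·0.79^13·0.21^3 = 0.2421018
  k=14: C(16,14)·0.79^14·0.21^2 = 0.1951637
  k=15: C(16,15)·0.79^15·0.21^1 = 0.0978916
  k=16: C(16,16)·0.79^16·0.21^0 = 0.0230162
Total = 0.5581734

0.55817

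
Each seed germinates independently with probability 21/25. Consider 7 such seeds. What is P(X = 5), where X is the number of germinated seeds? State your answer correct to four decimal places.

X ~ Binomial(n=7, p=0.84).
P(X=5) = C(7,5) · p^5 · (1−p)^2
= 21 · 0.41821 · 0.0256 = 0.224831

0.2248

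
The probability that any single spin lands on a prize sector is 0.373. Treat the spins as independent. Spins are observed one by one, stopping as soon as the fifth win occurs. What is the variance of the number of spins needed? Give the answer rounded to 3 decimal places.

Y = total spins until the fifth success; negative binomial with r=5, p=0.373.
Var(Y) = r(1−p)/p² = 5·0.627 / 0.373² = 22.53304

22.533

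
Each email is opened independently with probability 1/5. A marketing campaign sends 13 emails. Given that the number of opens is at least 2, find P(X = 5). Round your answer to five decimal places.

X ~ Binomial(13, 0.20). Want P(X=5 | X≥2) = P(X=5) / P(X≥2).
P(X=5) = C(13,5)·0.20^5·0.80^8 = 0.0690953
P(X≥2) = 1 − 0.0549756 − 0.1786706 = 0.7663538
Ratio = 0.0690953 / 0.7663538 = 0.0901611

0.09016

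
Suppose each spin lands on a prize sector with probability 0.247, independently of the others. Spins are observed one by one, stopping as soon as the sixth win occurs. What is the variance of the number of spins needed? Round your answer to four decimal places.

Y = total spins until the sixth success; negative binomial with r=6, p=0.247.
Var(Y) = r(1−p)/p² = 6·0.753 / 0.247² = 74.054648

74.0546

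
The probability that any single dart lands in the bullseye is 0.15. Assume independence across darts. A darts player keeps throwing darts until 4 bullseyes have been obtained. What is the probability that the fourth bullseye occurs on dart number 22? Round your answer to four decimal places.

Y = trial on which the fourth success occurs; negative binomial, r=4, p=0.15.
P(Y=22) = C(21,3) · p^4 · (1−p)^18
= 1330 · 0.00050625 · 0.053646 = 0.036121

0.0361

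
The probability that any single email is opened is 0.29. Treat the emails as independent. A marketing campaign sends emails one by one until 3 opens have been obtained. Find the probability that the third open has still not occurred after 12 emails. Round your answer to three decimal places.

Needing more than 12 emails ⇔ fewer than 3 successes in the first 12. With X ~ Binomial(12, 0.29), P(Y > 12) = P(X ≤ 2).
  k=0: C(12,0)·0.29^0·0.71^12 = 0.01641
  k=1: C(12,1)·0.29^1·0.71^11 = 0.08043
  k=2: C(12,2)·0.29^2·0.71^10 = 0.18069
P(X ≤ 2) = 0.27753

0.278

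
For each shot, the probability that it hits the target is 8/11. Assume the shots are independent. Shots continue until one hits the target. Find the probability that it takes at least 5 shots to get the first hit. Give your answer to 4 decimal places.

0.0055

Y = number of shots to the first success; geometric, p = 0.727273.
P(Y > 4) = P(first 4 all fail) = (1−p)^4 = 0.005532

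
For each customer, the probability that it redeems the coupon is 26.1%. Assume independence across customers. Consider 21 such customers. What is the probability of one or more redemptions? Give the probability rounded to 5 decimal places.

0.99826

P(at least one) = 1 − P(none) = 1 − (1 − 0.261)^21
= 1 − 0.0017439 = 0.9982561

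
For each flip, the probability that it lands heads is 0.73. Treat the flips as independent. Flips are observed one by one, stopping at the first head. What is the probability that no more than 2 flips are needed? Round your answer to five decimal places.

Y = number of flips to the first success; geometric, p = 0.73.
P(Y ≤ 2) = 1 − (1−p)^2 = 1 − 0.0729000 = 0.9271000

0.92710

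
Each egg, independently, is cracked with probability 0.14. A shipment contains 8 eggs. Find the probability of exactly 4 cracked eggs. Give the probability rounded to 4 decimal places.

X ~ Binomial(n=8, p=0.14).
P(X=4) = C(8,4) · p^4 · (1−p)^4
= 70 · 0.00038416 · 0.54701 = 0.014710

0.0147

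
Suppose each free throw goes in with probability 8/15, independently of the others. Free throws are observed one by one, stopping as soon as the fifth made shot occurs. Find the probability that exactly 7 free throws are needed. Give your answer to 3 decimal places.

0.141

Y = trial on which the fifth success occurs; negative binomial, r=5, p=0.533333.
P(Y=7) = C(6,4) · p^5 · (1−p)^2
= 15 · 0.043151 · 0.21778 = 0.14096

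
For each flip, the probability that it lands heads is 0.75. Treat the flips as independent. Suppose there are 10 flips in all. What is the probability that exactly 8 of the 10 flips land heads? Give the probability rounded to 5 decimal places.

X ~ Binomial(n=10, p=0.75).
P(X=8) = C(10,8) · p^8 · (1−p)^2
= 45 · 0.10011 · 0.0625 = 0.2815676

0.28157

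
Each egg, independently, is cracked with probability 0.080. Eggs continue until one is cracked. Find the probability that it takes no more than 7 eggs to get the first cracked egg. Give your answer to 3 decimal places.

0.442

Y = number of eggs to the first success; geometric, p = 0.08.
P(Y ≤ 7) = 1 − (1−p)^7 = 1 − 0.55785 = 0.44215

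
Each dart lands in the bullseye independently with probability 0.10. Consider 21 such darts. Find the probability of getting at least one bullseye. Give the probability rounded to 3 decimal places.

P(at least one) = 1 − P(none) = 1 − (1 − 0.10)^21
= 1 − 0.10942 = 0.89058

0.891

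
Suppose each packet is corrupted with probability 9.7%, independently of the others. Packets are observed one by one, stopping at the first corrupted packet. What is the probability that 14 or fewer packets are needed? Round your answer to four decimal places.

0.7603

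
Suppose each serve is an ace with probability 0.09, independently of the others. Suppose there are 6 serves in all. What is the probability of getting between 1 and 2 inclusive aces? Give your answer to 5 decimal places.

0.42030

X ~ Binomial(6, 0.09); P(1 ≤ X ≤ 2) = Σ C(6,k) p^k (1−p)^(6−k) over k:
  k=1: C(6,1)·0.09^1·0.91^5 = 0.3369774
  k=2: C(6,2)·0.09^2·0.91^4 = 0.0833186
Total = 0.4202959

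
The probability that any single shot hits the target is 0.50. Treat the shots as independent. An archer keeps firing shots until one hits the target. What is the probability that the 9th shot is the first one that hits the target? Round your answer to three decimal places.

Geometric (trials to first success), p = 0.50.
P(Y = 9) = (1−p)^8 · p = 0.0039062 · 0.50 = 0.00195

0.002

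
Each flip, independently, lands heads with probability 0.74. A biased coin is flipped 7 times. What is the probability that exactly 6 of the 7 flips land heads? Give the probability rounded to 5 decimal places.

X ~ Binomial(n=7, p=0.74).
P(X=6) = C(7,6) · p^6 · (1−p)^1
= 7 · 0.16421 · 0.26 = 0.2988558

0.29886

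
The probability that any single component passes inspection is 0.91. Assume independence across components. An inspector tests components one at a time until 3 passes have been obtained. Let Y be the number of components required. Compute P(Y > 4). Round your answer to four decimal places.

0.0430

Needing more than 4 components ⇔ fewer than 3 successes in the first 4. With X ~ Binomial(4, 0.91), P(Y > 4) = P(X ≤ 2).
  k=0: C(4,0)·0.91^0·0.09^4 = 0.000066
  k=1: C(4,1)·0.91^1·0.09^3 = 0.002654
  k=2: C(4,2)·0.91^2·0.09^2 = 0.040246
P(X ≤ 2) = 0.042965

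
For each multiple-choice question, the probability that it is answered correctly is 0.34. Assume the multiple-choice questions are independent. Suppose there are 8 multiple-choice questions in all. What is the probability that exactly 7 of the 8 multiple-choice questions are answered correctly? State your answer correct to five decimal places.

X ~ Binomial(n=8, p=0.34).
P(X=7) = C(8,7) · p^7 · (1−p)^1
= 8 · 0.00052523 · 0.66 = 0.0027732

0.00277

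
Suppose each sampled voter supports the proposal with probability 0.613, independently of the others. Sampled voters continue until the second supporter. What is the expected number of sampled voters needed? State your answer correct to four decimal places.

3.2626

Y = total sampled voters until the second success; negative binomial with r=2, p=0.613.
E[Y] = r / p = 2 / 0.613 = 3.262643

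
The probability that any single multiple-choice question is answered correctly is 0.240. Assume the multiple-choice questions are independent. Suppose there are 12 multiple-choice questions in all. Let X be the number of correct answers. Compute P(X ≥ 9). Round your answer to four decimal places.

X ~ Binomial(12, 0.24); P(X ≥ 9) = Σ C(12,k) p^k (1−p)^(12−k) over k:
  k=9: C(12,9)·0.24^9·0.76^3 = 0.000255
  k=10: C(12,10)·0.24^10·0.76^2 = 0.000024
  k=11: C(12,11)·0.24^11·0.76^1 = 0.000001
  k=12: C(12,12)·0.24^12·0.76^0 = 0.000000
Total = 0.000281

0.0003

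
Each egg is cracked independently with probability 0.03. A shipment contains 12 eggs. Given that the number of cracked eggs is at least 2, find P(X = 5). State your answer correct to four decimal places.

0.0003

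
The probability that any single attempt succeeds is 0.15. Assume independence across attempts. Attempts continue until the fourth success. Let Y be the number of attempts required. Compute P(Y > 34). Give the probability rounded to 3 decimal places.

0.228

Needing more than 34 attempts ⇔ fewer than 4 successes in the first 34. With X ~ Binomial(34, 0.15), P(Y > 34) = P(X ≤ 3).
  k=0: C(34,0)·0.15^0·0.85^34 = 0.00398
  k=1: C(34,1)·0.15^1·0.85^33 = 0.02390
  k=2: C(34,2)·0.15^2·0.85^32 = 0.06959
  k=3: C(34,3)·0.15^3·0.85^31 = 0.13099
P(X ≤ 3) = 0.22847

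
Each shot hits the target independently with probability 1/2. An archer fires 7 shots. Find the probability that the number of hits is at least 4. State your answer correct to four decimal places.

0.5000

X ~ Binomial(7, 0.50); P(X ≥ 4) = Σ C(7,k) p^k (1−p)^(7−k) over k:
  k=4: C(7,4)·0.50^4·0.50^3 = 0.273438
  k=5: C(7,5)·0.50^5·0.50^2 = 0.164062
  k=6: C(7,6)·0.50^6·0.50^1 = 0.054688
  k=7: C(7,7)·0.50^7·0.50^0 = 0.007812
Total = 0.500000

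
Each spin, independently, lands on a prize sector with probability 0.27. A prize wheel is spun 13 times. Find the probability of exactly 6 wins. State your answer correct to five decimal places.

0.07344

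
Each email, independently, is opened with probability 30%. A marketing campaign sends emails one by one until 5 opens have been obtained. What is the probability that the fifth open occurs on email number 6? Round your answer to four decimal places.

0.0085

Y = trial on which the fifth success occurs; negative binomial, r=5, p=0.30.
P(Y=6) = C(5,4) · p^5 · (1−p)^1
= 5 · 0.00243 · 0.7 = 0.008505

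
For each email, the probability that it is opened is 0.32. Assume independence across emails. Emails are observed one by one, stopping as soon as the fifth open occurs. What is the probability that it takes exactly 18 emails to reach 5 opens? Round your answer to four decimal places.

Y = trial on which the fifth success occurs; negative binomial, r=5, p=0.32.
P(Y=18) = C(17,4) · p^5 · (1−p)^13
= 2380 · 0.0033554 · 0.0066468 = 0.053081

0.0531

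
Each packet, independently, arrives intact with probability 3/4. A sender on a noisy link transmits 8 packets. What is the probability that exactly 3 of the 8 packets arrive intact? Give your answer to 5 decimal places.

0.02307

X ~ Binomial(n=8, p=0.75).
P(X=3) = C(8,3) · p^3 · (1−p)^5
= 56 · 0.42188 · 0.00097656 = 0.0230713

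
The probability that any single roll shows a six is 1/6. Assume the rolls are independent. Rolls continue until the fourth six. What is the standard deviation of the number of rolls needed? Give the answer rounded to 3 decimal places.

Y = total rolls until the fourth success; negative binomial with r=4, p=0.166667.
SD(Y) = √[r(1−p)/p²] = √(120.00000) = 10.95445

10.954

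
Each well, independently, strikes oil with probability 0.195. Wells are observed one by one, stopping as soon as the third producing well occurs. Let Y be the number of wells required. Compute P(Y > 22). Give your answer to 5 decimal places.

Needing more than 22 wells ⇔ fewer than 3 successes in the first 22. With X ~ Binomial(22, 0.195), P(Y > 22) = P(X ≤ 2).
  k=0: C(22,0)·0.195^0·0.805^22 = 0.0084627
  k=1: C(22,1)·0.195^1·0.805^21 = 0.0450994
  k=2: C(22,2)·0.195^2·0.805^20 = 0.1147093
P(X ≤ 2) = 0.1682715

0.16827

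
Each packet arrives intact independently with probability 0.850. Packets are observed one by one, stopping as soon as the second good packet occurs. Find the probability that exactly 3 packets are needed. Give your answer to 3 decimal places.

0.217

Y = trial on which the second success occurs; negative binomial, r=2, p=0.85.
P(Y=3) = C(2,1) · p^2 · (1−p)^1
= 2 · 0.7225 · 0.15 = 0.21675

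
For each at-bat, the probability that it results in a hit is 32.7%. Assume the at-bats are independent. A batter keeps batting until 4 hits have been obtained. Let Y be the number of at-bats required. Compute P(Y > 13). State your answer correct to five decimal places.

0.34012

Needing more than 13 at-bats ⇔ fewer than 4 successes in the first 13. With X ~ Binomial(13, 0.327), P(Y > 13) = P(X ≤ 3).
  k=0: C(13,0)·0.327^0·0.673^13 = 0.0058103
  k=1: C(13,1)·0.327^1·0.673^12 = 0.0367005
  k=2: C(13,2)·0.327^2·0.673^11 = 0.1069931
  k=3: C(13,3)·0.327^3·0.673^10 = 0.1906163
P(X ≤ 3) = 0.3401201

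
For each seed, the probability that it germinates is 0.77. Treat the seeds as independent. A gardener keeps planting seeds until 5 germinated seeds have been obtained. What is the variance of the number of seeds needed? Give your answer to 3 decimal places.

1.940

Y = total seeds until the fifth success; negative binomial with r=5, p=0.77.
Var(Y) = r(1−p)/p² = 5·0.23 / 0.77² = 1.93962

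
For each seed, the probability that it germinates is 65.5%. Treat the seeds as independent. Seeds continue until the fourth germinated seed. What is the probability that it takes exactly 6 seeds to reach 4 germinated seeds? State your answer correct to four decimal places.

0.2191

Y = trial on which the fourth success occurs; negative binomial, r=4, p=0.655.
P(Y=6) = C(5,3) · p^4 · (1−p)^2
= 10 · 0.18406 · 0.11903 = 0.219080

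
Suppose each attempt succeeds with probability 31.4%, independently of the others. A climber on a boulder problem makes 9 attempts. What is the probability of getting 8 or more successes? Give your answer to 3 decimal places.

0.001

X ~ Binomial(9, 0.314); P(X ≥ 8) = Σ C(9,k) p^k (1−p)^(9−k) over k:
  k=8: C(9,8)·0.314^8·0.686^1 = 0.00058
  k=9: C(9,9)·0.314^9·0.686^0 = 0.00003
Total = 0.00061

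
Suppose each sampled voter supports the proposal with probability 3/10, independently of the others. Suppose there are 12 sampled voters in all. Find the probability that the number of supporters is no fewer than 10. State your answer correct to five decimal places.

X ~ Binomial(12, 0.30); P(X ≥ 10) = Σ C(12,k) p^k (1−p)^(12−k) over k:
  k=10: C(12,10)·0.30^10·0.70^2 = 0.0001910
  k=11: C(12,11)·0.30^11·0.70^1 = 0.0000149
  k=12: C(12,12)·0.30^12·0.70^0 = 0.0000005
Total = 0.0002064

0.00021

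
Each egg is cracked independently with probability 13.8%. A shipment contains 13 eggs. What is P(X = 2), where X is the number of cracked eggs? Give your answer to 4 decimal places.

0.2900

X ~ Binomial(n=13, p=0.138).
P(X=2) = C(13,2) · p^2 · (1−p)^11
= 78 · 0.019044 · 0.19525 = 0.290023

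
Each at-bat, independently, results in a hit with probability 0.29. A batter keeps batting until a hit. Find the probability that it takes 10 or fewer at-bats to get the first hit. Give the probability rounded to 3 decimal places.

Y = number of at-bats to the first success; geometric, p = 0.29.
P(Y ≤ 10) = 1 − (1−p)^10 = 1 − 0.03255 = 0.96745

0.967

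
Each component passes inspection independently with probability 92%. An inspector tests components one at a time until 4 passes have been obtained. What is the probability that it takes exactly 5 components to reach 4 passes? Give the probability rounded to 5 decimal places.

Y = trial on which the fourth success occurs; negative binomial, r=4, p=0.92.
P(Y=5) = C(4,3) · p^4 · (1−p)^1
= 4 · 0.71639 · 0.08 = 0.2292457

0.22925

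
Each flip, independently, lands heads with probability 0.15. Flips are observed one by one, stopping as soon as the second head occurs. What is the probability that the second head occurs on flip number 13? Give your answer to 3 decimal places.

0.045

Y = trial on which the second success occurs; negative binomial, r=2, p=0.15.
P(Y=13) = C(12,1) · p^2 · (1−p)^11
= 12 · 0.0225 · 0.16734 = 0.04518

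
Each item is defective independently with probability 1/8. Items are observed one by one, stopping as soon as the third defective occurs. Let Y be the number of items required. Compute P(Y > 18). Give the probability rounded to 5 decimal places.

Needing more than 18 items ⇔ fewer than 3 successes in the first 18. With X ~ Binomial(18, 0.125), P(Y > 18) = P(X ≤ 2).
  k=0: C(18,0)·0.125^0·0.875^18 = 0.0903951
  k=1: C(18,1)·0.125^1·0.875^17 = 0.2324446
  k=2: C(18,2)·0.125^2·0.875^16 = 0.2822541
P(X ≤ 2) = 0.6050938

0.60509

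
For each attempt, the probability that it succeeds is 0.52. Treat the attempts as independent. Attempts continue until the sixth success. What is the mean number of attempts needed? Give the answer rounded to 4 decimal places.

11.5385

Y = total attempts until the sixth success; negative binomial with r=6, p=0.52.
E[Y] = r / p = 6 / 0.52 = 11.538462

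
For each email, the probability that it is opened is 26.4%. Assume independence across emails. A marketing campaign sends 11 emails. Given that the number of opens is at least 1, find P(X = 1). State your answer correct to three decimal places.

X ~ Binomial(11, 0.264). Want P(X=1 | X≥1) = P(X=1) / P(X≥1).
P(X=1) = C(11,1)·0.264^1·0.736^10 = 0.13545
P(X≥1) = 1 − 0.03433 = 0.96567
Ratio = 0.13545 / 0.96567 = 0.14026

0.140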